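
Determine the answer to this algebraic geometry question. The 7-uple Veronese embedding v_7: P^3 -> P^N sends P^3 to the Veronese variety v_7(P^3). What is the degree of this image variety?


The Veronese variety v_7(P^3) has degree d^r.
d^r = 7^3 = 343

343


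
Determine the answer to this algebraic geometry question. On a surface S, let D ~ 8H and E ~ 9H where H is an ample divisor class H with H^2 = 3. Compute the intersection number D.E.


Using bilinearity of the intersection pairing on a surface S:
(aH).(bH) = ab * (H.H)
We have H^2 = 3.
D.E = (8H).(9H) = 8*9*3
= 72*3
= 216

216


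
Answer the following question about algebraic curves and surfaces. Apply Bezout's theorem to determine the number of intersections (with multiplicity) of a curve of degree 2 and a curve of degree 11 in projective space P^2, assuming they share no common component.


Bezout's theorem states the intersection count equals the product of degrees.
Intersection count = 2 * 11 = 22

22


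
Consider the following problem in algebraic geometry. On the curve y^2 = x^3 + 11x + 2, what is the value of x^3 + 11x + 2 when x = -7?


Compute x^3 + 11x + 2 at x = -7:
x^3 = (-7)^3 = -343
11*x = 11*(-7) = -77
Sum: -343 - 77 + 2 = -418

-418


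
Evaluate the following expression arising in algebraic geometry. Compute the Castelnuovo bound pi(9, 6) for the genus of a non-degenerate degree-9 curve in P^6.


Castelnuovo's bound: write d - 1 = m(r-1) + epsilon with 0 <= epsilon < r-1.
d - 1 = 9 - 1 = 8
r - 1 = 6 - 1 = 5
8 = 1*5 + 3, so m = 1, epsilon = 3
pi(d, r) = m(m-1)(r-1)/2 + m*epsilon
= 1*0*5/2 + 1*3
= 0/2 + 3
= 0 + 3 = 3

3


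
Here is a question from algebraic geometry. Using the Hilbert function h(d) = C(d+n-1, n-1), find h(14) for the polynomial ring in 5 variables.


The Hilbert function for the polynomial ring in 5 variables is:
h(d) = C(d+n-1, n-1)
h(14) = C(14+5-1, 5-1) = C(18, 4)
= 18! / (4! * 14!)
= 3060

3060


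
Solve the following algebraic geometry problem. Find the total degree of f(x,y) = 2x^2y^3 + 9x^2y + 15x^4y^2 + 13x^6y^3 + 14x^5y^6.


Examine each term for its total degree (sum of exponents).
  Term '2x^2y^3' has total degree 2+3 = 5.
  Term '9x^2y' has total degree 2+1 = 3.
  Term '15x^4y^2' has total degree 4+2 = 6.
  Term '13x^6y^3' has total degree 6+3 = 9.
  Term '14x^5y^6' has total degree 5+6 = 11.
The maximum total degree among all terms is 11.

11


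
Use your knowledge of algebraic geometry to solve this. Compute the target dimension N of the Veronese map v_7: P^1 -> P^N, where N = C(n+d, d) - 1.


The Veronese embedding v_d: P^n -> P^N maps each point to all
degree-d monomials in n+1 homogeneous coordinates.
N = C(n+d, d) - 1
N = C(1+7, 7) - 1
N = C(8, 7) - 1
C(8, 7) = 8
N = 8 - 1 = 7

7


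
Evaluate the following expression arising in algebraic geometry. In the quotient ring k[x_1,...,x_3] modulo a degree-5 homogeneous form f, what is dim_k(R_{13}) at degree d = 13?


For R = k[x_1,...,x_n]/(f) with f homogeneous of degree e:
The Hilbert series is (1 - t^e)/(1 - t)^n.
So h(d) = C(d+n-1, n-1) - C(d-e+n-1, n-1) for d >= e.
With n=3, e=5, d=13:
C(13+3-1, 3-1) = C(15, 2) = 105
C(13-5+3-1, 3-1) = C(10, 2) = 45
h(13) = 105 - 45 = 60

60


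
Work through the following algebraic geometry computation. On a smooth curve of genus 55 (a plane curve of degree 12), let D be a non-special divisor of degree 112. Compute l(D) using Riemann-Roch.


First, compute the genus of a smooth plane curve of degree 12:
g = (d-1)(d-2)/2 = (12-1)(12-2)/2 = 55
For a non-special divisor D (i.e., h^1(D) = 0), Riemann-Roch gives:
l(D) = deg(D) - g + 1
Since deg(D) = 112 >= 2g - 1 = 109, D is non-special.
l(D) = 112 - 55 + 1 = 58

58


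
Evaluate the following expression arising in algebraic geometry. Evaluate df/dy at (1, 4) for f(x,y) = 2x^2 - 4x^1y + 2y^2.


df/dy = (-4)*x^1 + 2*2*y^1
At (1,4): (-4)*1^1 + 2*2*4^1
= -4 + 16
= 12

12


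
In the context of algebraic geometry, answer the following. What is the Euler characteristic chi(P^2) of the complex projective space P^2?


The complex projective space P^2 has one cell in each even real dimension 0, 2, ..., 4.
The cohomology groups are H^{2k}(P^2) = Z for k = 0,...,2, and 0 otherwise.
Euler characteristic = sum of Betti numbers = 1 per even-dimensional cohomology group.
chi(P^2) = 2 + 1 = 3

3


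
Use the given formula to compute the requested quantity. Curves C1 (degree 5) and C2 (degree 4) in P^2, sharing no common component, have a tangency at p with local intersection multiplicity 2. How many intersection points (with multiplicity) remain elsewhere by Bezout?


By Bezout's theorem, the total intersection number is d1 * d2.
Total = 5 * 4 = 20
Intersection multiplicity at p = 2
Remaining intersections = 20 - 2 = 18

18


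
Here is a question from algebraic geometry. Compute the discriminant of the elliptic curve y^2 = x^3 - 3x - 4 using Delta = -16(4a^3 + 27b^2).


Compute each component:
4a^3 = 4*(-3)^3 = 4*(-27) = -108
27b^2 = 27*(-4)^2 = 27*16 = 432
4a^3 + 27b^2 = -108 + 432 = 324
Delta = -16*324 = -5184

-5184


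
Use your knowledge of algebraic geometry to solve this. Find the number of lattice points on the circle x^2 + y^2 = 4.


Systematically check integer values of x where x^2 <= 4.
For each valid x, check if 4 - x^2 is a perfect square.
x=0: 4 - 0 = 4, sqrt = 2 (valid)
x=2: 4 - 4 = 0, sqrt = 0 (valid)
Total integer solutions found: 4

4


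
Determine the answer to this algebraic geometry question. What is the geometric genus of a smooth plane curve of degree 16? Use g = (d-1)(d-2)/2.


Using the genus formula for smooth plane curves:
g = (d-1)(d-2)/2
g = (16-1)(16-2)/2
g = 15*14/2
g = 210/2 = 105

105


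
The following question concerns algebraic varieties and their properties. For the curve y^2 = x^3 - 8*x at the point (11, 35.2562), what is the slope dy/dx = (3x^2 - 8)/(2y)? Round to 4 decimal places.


Using implicit differentiation of y^2 = x^3 - 8*x:
2y * dy/dx = 3x^2 - 8
dy/dx = (3x^2 - 8)/(2y)
Numerator: 3*11^2 - 8 = 355
Denominator: 2*35.2562 = 70.5124
dy/dx = 355/70.5124 = 5.0346

5.0346


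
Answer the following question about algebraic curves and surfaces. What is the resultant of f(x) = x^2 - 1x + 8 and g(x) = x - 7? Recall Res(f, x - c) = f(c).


For Res(f, x - c), we evaluate f at x = c.
f(7) = 7^2 - 1*7 + 8
= 49 - 7 + 8
= 42 + 8 = 50
Res(f, g) = 50

50


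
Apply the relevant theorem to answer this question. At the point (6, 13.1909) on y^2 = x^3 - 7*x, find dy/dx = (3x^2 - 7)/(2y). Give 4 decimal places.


Using implicit differentiation of y^2 = x^3 - 7*x:
2y * dy/dx = 3x^2 - 7
dy/dx = (3x^2 - 7)/(2y)
Numerator: 3*6^2 - 7 = 101
Denominator: 2*13.1909 = 26.3818
dy/dx = 101/26.3818 = 3.8284

3.8284


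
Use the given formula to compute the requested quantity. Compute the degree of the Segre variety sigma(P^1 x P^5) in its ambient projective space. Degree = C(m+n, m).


The degree of the Segre variety P^1 x P^5 is C(m+n, m).
= C(6, 1)
= 6

6


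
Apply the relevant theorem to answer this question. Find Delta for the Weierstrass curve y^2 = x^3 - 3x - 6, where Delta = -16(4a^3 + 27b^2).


Compute each component:
4a^3 = 4*(-3)^3 = 4*(-27) = -108
27b^2 = 27*(-6)^2 = 27*36 = 972
4a^3 + 27b^2 = -108 + 972 = 864
Delta = -16*864 = -13824

-13824


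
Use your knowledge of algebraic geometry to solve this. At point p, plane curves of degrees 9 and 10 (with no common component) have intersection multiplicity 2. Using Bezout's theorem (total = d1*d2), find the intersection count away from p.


By Bezout's theorem, the total intersection number is d1 * d2.
Total = 9 * 10 = 90
Intersection multiplicity at p = 2
Remaining intersections = 90 - 2 = 88

88


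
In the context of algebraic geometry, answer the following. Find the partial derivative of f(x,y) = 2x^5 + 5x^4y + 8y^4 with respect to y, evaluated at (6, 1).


df/dy = 5*x^4 + 4*8*y^3
At (6,1): 5*6^4 + 4*8*1^3
= 6480 + 32
= 6512

6512


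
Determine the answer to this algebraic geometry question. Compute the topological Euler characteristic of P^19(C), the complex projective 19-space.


The complex projective space P^19 has one cell in each even real dimension 0, 2, ..., 38.
The cohomology groups are H^{2k}(P^19) = Z for k = 0,...,19, and 0 otherwise.
Euler characteristic = sum of Betti numbers = 1 per even-dimensional cohomology group.
chi(P^19) = 19 + 1 = 20

20


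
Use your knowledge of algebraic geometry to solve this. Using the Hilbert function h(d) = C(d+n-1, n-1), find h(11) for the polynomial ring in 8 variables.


The Hilbert function for the polynomial ring in 8 variables is:
h(d) = C(d+n-1, n-1)
h(11) = C(11+8-1, 8-1) = C(18, 7)
= 18! / (7! * 11!)
= 31824

31824


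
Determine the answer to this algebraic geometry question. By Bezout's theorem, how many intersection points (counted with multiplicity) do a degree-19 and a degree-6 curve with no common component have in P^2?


Bezout's theorem states the intersection count equals the product of degrees.
Intersection count = 19 * 6 = 114

114


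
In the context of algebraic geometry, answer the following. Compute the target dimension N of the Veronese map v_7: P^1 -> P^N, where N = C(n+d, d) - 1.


The Veronese embedding v_d: P^n -> P^N maps each point to all
degree-d monomials in n+1 homogeneous coordinates.
N = C(n+d, d) - 1
N = C(1+7, 7) - 1
N = C(8, 7) - 1
C(8, 7) = 8
N = 8 - 1 = 7

7


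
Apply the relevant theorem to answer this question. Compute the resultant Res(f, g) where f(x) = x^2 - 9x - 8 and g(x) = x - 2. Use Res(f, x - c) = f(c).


For Res(f, x - c), we evaluate f at x = c.
f(2) = 2^2 - 9*2 - 8
= 4 - 18 - 8
= -14 - 8 = -22
Res(f, g) = -22

-22


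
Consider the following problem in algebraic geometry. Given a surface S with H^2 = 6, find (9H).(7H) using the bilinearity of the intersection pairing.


Using bilinearity of the intersection pairing on a surface S:
(aH).(bH) = ab * (H.H)
We have H^2 = 6.
D.E = (9H).(7H) = 9*7*6
= 63*6
= 378

378


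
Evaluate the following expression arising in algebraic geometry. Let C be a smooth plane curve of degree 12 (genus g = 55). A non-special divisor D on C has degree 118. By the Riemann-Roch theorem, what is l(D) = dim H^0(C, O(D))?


First, compute the genus of a smooth plane curve of degree 12:
g = (d-1)(d-2)/2 = (12-1)(12-2)/2 = 55
For a non-special divisor D (i.e., h^1(D) = 0), Riemann-Roch gives:
l(D) = deg(D) - g + 1
Since deg(D) = 118 >= 2g - 1 = 109, D is non-special.
l(D) = 118 - 55 + 1 = 64

64


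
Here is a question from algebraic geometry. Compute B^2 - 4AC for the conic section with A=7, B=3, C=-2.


The discriminant of a conic Ax^2 + Bxy + Cy^2 + ... = 0 is B^2 - 4AC.
B^2 = 3^2 = 9
4AC = 4*7*(-2) = -56
Discriminant = 9 + 56 = 65

65


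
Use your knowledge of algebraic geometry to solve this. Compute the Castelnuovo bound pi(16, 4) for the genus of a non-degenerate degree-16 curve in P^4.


Castelnuovo's bound: write d - 1 = m(r-1) + epsilon with 0 <= epsilon < r-1.
d - 1 = 16 - 1 = 15
r - 1 = 4 - 1 = 3
15 = 5*3 + 0, so m = 5, epsilon = 0
pi(d, r) = m(m-1)(r-1)/2 + m*epsilon
= 5*4*3/2 + 5*0
= 60/2 + 0
= 30 + 0 = 30

30


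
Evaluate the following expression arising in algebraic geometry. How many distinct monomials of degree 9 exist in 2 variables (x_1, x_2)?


The number of degree-9 monomials in 2 variables is C(d+n-1, n-1).
= C(9+2-1, 2-1) = C(10, 1)
= 10

10


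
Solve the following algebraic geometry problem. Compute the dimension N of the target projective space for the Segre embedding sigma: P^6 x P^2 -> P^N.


The Segre embedding maps P^m x P^n into P^N via
all products of coordinates from each factor.
N = (m+1)(n+1) - 1
N = (6+1)(2+1) - 1
N = 7*3 - 1
N = 21 - 1 = 20

20


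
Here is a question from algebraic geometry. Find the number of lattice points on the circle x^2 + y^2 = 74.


Systematically check integer values of x where x^2 <= 74.
For each valid x, check if 74 - x^2 is a perfect square.
x=5: 74 - 25 = 49, sqrt = 7 (valid)
x=7: 74 - 49 = 25, sqrt = 5 (valid)
Total integer solutions found: 8

8


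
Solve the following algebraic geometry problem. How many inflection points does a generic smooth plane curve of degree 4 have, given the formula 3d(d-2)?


For a general smooth plane curve C of degree d, the inflection points are
the intersection of C with its Hessian curve, which has degree 3(d-2).
By Bezout, the total intersection number is d * 3(d-2) = 4 * 6 = 24.
For a general curve every flex is ordinary, so each contributes
multiplicity 1 to C·Hess(C), and the number of distinct inflection
points is 3d(d-2).
Inflection points = 3*4*(4-2) = 3*4*2 = 24

24


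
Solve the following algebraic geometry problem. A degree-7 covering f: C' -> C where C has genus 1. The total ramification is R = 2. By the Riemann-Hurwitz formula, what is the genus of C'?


Riemann-Hurwitz formula: 2g' - 2 = d(2g - 2) + R
Given: d = 7, g = 1, R = 2
2g' - 2 = 7*(2*1 - 2) + 2
2g' - 2 = 7*0 + 2
2g' - 2 = 0 + 2 = 2
2g' = 4
g' = 2

2


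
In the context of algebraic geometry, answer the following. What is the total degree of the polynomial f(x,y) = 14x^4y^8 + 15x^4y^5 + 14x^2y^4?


Examine each term for its total degree (sum of exponents).
  Term '14x^4y^8' has total degree 4+8 = 12.
  Term '15x^4y^5' has total degree 4+5 = 9.
  Term '14x^2y^4' has total degree 2+4 = 6.
The maximum total degree among all terms is 12.

12


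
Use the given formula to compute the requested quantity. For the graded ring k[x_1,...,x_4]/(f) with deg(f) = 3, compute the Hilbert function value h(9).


For R = k[x_1,...,x_n]/(f) with f homogeneous of degree e:
The Hilbert series is (1 - t^e)/(1 - t)^n.
So h(d) = C(d+n-1, n-1) - C(d-e+n-1, n-1) for d >= e.
With n=4, e=3, d=9:
C(9+4-1, 4-1) = C(12, 3) = 220
C(9-3+4-1, 4-1) = C(9, 3) = 84
h(9) = 220 - 84 = 136

136


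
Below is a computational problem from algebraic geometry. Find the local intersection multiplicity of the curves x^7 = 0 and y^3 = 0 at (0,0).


The intersection multiplicity of V(x^a) and V(y^b) at the origin is:
I(O; V(x^7), V(y^3)) = dim_k(k[x,y]/(x^7, y^3))
A basis for k[x,y]/(x^7, y^3) is the set of monomials x^i * y^j
where 0 <= i < 7 and 0 <= j < 3.
The number of such monomials is 7 * 3 = 21

21


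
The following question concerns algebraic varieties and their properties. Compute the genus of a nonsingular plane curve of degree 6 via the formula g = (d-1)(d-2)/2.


Using the genus formula for smooth plane curves:
g = (d-1)(d-2)/2
g = (6-1)(6-2)/2
g = 5*4/2
g = 20/2 = 10

10


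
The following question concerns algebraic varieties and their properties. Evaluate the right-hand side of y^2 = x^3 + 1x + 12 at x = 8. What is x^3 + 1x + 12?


Compute x^3 + 1x + 12 at x = 8:
x^3 = 8^3 = 512
1*x = 1*8 = 8
Sum: 512 + 8 + 12 = 532

532


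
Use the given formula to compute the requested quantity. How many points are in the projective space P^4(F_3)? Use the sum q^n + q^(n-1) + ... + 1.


P^4(F_3) has (q^(n+1) - 1)/(q - 1) points.
= 3^4 + 3^3 + 3^2 + 3^1 + 3^0
= 81 + 27 + 9 + 3 + 1
= 121

121


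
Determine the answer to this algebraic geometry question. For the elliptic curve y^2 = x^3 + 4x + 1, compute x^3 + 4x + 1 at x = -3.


Compute x^3 + 4x + 1 at x = -3:
x^3 = (-3)^3 = -27
4*x = 4*(-3) = -12
Sum: -27 - 12 + 1 = -38

-38


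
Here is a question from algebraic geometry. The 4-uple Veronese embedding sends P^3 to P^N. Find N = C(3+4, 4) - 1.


The Veronese embedding v_d: P^n -> P^N maps each point to all
degree-d monomials in n+1 homogeneous coordinates.
N = C(n+d, d) - 1
N = C(3+4, 4) - 1
N = C(7, 4) - 1
C(7, 4) = 35
N = 35 - 1 = 34

34


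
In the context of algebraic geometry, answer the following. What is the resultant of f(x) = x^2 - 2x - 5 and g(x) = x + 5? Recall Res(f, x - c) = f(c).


For Res(f, x - c), we evaluate f at x = c.
f(-5) = (-5)^2 - 2*(-5) - 5
= 25 + 10 - 5
= 35 - 5 = 30
Res(f, g) = 30

30


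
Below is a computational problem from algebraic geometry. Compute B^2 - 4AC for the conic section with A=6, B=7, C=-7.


The discriminant of a conic Ax^2 + Bxy + Cy^2 + ... = 0 is B^2 - 4AC.
B^2 = 7^2 = 49
4AC = 4*6*(-7) = -168
Discriminant = 49 + 168 = 217

217


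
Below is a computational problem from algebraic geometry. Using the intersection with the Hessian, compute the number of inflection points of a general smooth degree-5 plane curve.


For a general smooth plane curve C of degree d, the inflection points are
the intersection of C with its Hessian curve, which has degree 3(d-2).
By Bezout, the total intersection number is d * 3(d-2) = 5 * 9 = 45.
For a general curve every flex is ordinary, so each contributes
multiplicity 1 to C·Hess(C), and the number of distinct inflection
points is 3d(d-2).
Inflection points = 3*5*(5-2) = 3*5*3 = 45

45


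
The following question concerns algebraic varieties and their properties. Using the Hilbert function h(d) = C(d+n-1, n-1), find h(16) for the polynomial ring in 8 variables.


The Hilbert function for the polynomial ring in 8 variables is:
h(d) = C(d+n-1, n-1)
h(16) = C(16+8-1, 8-1) = C(23, 7)
= 23! / (7! * 16!)
= 245157

245157


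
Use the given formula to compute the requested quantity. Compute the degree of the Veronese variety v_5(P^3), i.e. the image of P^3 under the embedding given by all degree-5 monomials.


The Veronese variety v_5(P^3) has degree d^r.
d^r = 5^3 = 125

125


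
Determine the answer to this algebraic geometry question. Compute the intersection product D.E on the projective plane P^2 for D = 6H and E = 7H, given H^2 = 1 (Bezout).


Using bilinearity of the intersection pairing on the projective plane P^2:
(aH).(bH) = ab * (H.H)
We have H^2 = 1 (Bezout).
D.E = (6H).(7H) = 6*7*1
= 42*1
= 42

42


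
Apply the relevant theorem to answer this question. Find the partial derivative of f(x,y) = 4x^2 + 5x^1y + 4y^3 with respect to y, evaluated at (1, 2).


df/dy = 5*x^1 + 3*4*y^2
At (1,2): 5*1^1 + 3*4*2^2
= 5 + 48
= 53

53


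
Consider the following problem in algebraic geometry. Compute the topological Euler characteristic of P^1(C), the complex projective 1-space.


The complex projective space P^1 has one cell in each even real dimension 0, 2, ..., 2.
The cohomology groups are H^{2k}(P^1) = Z for k = 0,...,1, and 0 otherwise.
Euler characteristic = sum of Betti numbers = 1 per even-dimensional cohomology group.
chi(P^1) = 1 + 1 = 2

2


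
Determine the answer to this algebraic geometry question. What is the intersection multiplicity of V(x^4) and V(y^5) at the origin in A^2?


The intersection multiplicity of V(x^a) and V(y^b) at the origin is:
I(O; V(x^4), V(y^5)) = dim_k(k[x,y]/(x^4, y^5))
A basis for k[x,y]/(x^4, y^5) is the set of monomials x^i * y^j
where 0 <= i < 4 and 0 <= j < 5.
The number of such monomials is 4 * 5 = 20

20


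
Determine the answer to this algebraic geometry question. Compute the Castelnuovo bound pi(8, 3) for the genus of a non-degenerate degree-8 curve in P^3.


Castelnuovo's bound: write d - 1 = m(r-1) + epsilon with 0 <= epsilon < r-1.
d - 1 = 8 - 1 = 7
r - 1 = 3 - 1 = 2
7 = 3*2 + 1, so m = 3, epsilon = 1
pi(d, r) = m(m-1)(r-1)/2 + m*epsilon
= 3*2*2/2 + 3*1
= 12/2 + 3
= 6 + 3 = 9

9


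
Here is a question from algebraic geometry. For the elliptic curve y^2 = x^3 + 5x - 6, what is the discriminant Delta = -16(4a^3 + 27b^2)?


Compute each component:
4a^3 = 4*5^3 = 4*125 = 500
27b^2 = 27*(-6)^2 = 27*36 = 972
4a^3 + 27b^2 = 500 + 972 = 1472
Delta = -16*1472 = -23552

-23552


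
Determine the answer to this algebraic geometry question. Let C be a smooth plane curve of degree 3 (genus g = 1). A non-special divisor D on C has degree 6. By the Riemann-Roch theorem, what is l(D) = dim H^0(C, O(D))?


First, compute the genus of a smooth plane curve of degree 3:
g = (d-1)(d-2)/2 = (3-1)(3-2)/2 = 1
For a non-special divisor D (i.e., h^1(D) = 0), Riemann-Roch gives:
l(D) = deg(D) - g + 1
Since deg(D) = 6 >= 2g - 1 = 1, D is non-special.
l(D) = 6 - 1 + 1 = 6

6


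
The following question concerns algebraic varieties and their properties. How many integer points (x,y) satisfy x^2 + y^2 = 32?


Systematically check integer values of x where x^2 <= 32.
For each valid x, check if 32 - x^2 is a perfect square.
x=4: 32 - 16 = 16, sqrt = 4 (valid)
Total integer solutions found: 4

4


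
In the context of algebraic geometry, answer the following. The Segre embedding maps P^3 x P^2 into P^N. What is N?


The Segre embedding maps P^m x P^n into P^N via
all products of coordinates from each factor.
N = (m+1)(n+1) - 1
N = (3+1)(2+1) - 1
N = 4*3 - 1
N = 12 - 1 = 11

11


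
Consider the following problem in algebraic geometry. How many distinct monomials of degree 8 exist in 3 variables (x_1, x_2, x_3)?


The number of degree-8 monomials in 3 variables is C(d+n-1, n-1).
= C(8+3-1, 3-1) = C(10, 2)
= 45

45


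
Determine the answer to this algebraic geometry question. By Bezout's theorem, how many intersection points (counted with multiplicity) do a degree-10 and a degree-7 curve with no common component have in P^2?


Bezout's theorem states the intersection count equals the product of degrees.
Intersection count = 10 * 7 = 70

70


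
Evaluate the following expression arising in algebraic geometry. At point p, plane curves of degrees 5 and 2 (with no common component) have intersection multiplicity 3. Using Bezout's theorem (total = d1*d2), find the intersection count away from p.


By Bezout's theorem, the total intersection number is d1 * d2.
Total = 5 * 2 = 10
Intersection multiplicity at p = 3
Remaining intersections = 10 - 3 = 7

7


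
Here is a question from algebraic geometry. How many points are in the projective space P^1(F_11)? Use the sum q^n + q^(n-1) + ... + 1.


P^1(F_11) has (q^(n+1) - 1)/(q - 1) points.
= 11^1 + 11^0
= 11 + 1
= 12

12


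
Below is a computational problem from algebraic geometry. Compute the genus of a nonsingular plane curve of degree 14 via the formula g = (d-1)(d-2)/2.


Using the genus formula for smooth plane curves:
g = (d-1)(d-2)/2
g = (14-1)(14-2)/2
g = 13*12/2
g = 156/2 = 78

78


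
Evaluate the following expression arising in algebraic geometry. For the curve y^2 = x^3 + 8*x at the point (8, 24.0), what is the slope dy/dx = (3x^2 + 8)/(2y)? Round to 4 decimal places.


Using implicit differentiation of y^2 = x^3 + 8*x:
2y * dy/dx = 3x^2 + 8
dy/dx = (3x^2 + 8)/(2y)
Numerator: 3*8^2 + 8 = 200
Denominator: 2*24.0 = 48.0
dy/dx = 200/48.0 = 4.1667

4.1667


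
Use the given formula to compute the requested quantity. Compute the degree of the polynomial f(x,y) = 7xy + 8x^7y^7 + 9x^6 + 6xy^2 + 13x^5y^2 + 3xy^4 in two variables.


Examine each term for its total degree (sum of exponents).
  Term '7xy' has total degree 1+1 = 2.
  Term '8x^7y^7' has total degree 7+7 = 14.
  Term '9x^6' has total degree 6+0 = 6.
  Term '6xy^2' has total degree 1+2 = 3.
  Term '13x^5y^2' has total degree 5+2 = 7.
  Term '3xy^4' has total degree 1+4 = 5.
The maximum total degree among all terms is 14.

14


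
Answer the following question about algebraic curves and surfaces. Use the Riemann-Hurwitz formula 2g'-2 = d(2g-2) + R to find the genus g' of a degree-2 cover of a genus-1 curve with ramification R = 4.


Riemann-Hurwitz formula: 2g' - 2 = d(2g - 2) + R
Given: d = 2, g = 1, R = 4
2g' - 2 = 2*(2*1 - 2) + 4
2g' - 2 = 2*0 + 4
2g' - 2 = 0 + 4 = 4
2g' = 6
g' = 3

3


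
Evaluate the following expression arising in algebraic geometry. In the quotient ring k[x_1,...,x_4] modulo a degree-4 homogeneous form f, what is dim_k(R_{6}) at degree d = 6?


For R = k[x_1,...,x_n]/(f) with f homogeneous of degree e:
The Hilbert series is (1 - t^e)/(1 - t)^n.
So h(d) = C(d+n-1, n-1) - C(d-e+n-1, n-1) for d >= e.
With n=4, e=4, d=6:
C(6+4-1, 4-1) = C(9, 3) = 84
C(6-4+4-1, 4-1) = C(5, 3) = 10
h(6) = 84 - 10 = 74

74


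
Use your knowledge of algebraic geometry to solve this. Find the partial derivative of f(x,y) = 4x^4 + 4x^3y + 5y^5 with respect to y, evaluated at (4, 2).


df/dy = 4*x^3 + 5*5*y^4
At (4,2): 4*4^3 + 5*5*2^4
= 256 + 400
= 656

656


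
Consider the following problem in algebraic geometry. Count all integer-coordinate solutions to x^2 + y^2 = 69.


Systematically check integer values of x where x^2 <= 69.
For each valid x, check if 69 - x^2 is a perfect square.
Total integer solutions found: 0

0


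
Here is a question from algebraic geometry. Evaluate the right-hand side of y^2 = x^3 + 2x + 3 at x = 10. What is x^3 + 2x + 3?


Compute x^3 + 2x + 3 at x = 10:
x^3 = 10^3 = 1000
2*x = 2*10 = 20
Sum: 1000 + 20 + 3 = 1023

1023


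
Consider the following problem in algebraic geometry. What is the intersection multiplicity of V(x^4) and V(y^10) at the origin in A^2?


The intersection multiplicity of V(x^a) and V(y^b) at the origin is:
I(O; V(x^4), V(y^10)) = dim_k(k[x,y]/(x^4, y^10))
A basis for k[x,y]/(x^4, y^10) is the set of monomials x^i * y^j
where 0 <= i < 4 and 0 <= j < 10.
The number of such monomials is 4 * 10 = 40

40


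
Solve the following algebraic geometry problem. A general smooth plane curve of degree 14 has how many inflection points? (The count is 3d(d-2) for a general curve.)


For a general smooth plane curve C of degree d, the inflection points are
the intersection of C with its Hessian curve, which has degree 3(d-2).
By Bezout, the total intersection number is d * 3(d-2) = 14 * 36 = 504.
For a general curve every flex is ordinary, so each contributes
multiplicity 1 to C·Hess(C), and the number of distinct inflection
points is 3d(d-2).
Inflection points = 3*14*(14-2) = 3*14*12 = 504

504


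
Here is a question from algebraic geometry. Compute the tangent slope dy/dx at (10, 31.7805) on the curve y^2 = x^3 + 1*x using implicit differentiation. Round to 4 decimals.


Using implicit differentiation of y^2 = x^3 + 1*x:
2y * dy/dx = 3x^2 + 1
dy/dx = (3x^2 + 1)/(2y)
Numerator: 3*10^2 + 1 = 301
Denominator: 2*31.7805 = 63.561
dy/dx = 301/63.561 = 4.7356

4.7356


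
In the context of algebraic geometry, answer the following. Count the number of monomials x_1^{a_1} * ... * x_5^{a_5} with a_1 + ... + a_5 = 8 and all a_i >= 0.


The number of degree-8 monomials in 5 variables is C(d+n-1, n-1).
= C(8+5-1, 5-1) = C(12, 4)
= 495

495


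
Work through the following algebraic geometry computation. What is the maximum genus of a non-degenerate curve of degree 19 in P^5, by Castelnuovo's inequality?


Castelnuovo's bound: write d - 1 = m(r-1) + epsilon with 0 <= epsilon < r-1.
d - 1 = 19 - 1 = 18
r - 1 = 5 - 1 = 4
18 = 4*4 + 2, so m = 4, epsilon = 2
pi(d, r) = m(m-1)(r-1)/2 + m*epsilon
= 4*3*4/2 + 4*2
= 48/2 + 8
= 24 + 8 = 32

32


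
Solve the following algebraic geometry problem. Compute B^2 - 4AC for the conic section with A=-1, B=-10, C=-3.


The discriminant of a conic Ax^2 + Bxy + Cy^2 + ... = 0 is B^2 - 4AC.
B^2 = (-10)^2 = 100
4AC = 4*(-1)*(-3) = 12
Discriminant = 100 - 12 = 88

88


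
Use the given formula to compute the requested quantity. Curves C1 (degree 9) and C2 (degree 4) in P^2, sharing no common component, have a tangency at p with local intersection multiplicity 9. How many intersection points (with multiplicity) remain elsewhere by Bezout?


By Bezout's theorem, the total intersection number is d1 * d2.
Total = 9 * 4 = 36
Intersection multiplicity at p = 9
Remaining intersections = 36 - 9 = 27

27


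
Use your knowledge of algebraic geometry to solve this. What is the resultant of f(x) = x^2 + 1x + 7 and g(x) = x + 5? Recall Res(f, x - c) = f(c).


For Res(f, x - c), we evaluate f at x = c.
f(-5) = (-5)^2 + 1*(-5) + 7
= 25 - 5 + 7
= 20 + 7 = 27
Res(f, g) = 27

27


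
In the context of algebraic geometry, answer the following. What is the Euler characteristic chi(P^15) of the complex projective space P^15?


The complex projective space P^15 has one cell in each even real dimension 0, 2, ..., 30.
The cohomology groups are H^{2k}(P^15) = Z for k = 0,...,15, and 0 otherwise.
Euler characteristic = sum of Betti numbers = 1 per even-dimensional cohomology group.
chi(P^15) = 15 + 1 = 16

16


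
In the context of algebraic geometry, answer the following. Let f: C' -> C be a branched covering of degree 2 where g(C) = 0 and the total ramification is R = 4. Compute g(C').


Riemann-Hurwitz formula: 2g' - 2 = d(2g - 2) + R
Given: d = 2, g = 0, R = 4
2g' - 2 = 2*(2*0 - 2) + 4
2g' - 2 = 2*(-2) + 4
2g' - 2 = -4 + 4 = 0
2g' = 2
g' = 1

1


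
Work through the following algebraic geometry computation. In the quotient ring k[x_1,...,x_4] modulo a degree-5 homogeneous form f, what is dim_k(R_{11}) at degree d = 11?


For R = k[x_1,...,x_n]/(f) with f homogeneous of degree e:
The Hilbert series is (1 - t^e)/(1 - t)^n.
So h(d) = C(d+n-1, n-1) - C(d-e+n-1, n-1) for d >= e.
With n=4, e=5, d=11:
C(11+4-1, 4-1) = C(14, 3) = 364
C(11-5+4-1, 4-1) = C(9, 3) = 84
h(11) = 364 - 84 = 280

280


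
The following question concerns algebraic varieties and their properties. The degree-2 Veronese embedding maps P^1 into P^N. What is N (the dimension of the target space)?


The Veronese embedding v_d: P^n -> P^N maps each point to all
degree-d monomials in n+1 homogeneous coordinates.
N = C(n+d, d) - 1
N = C(1+2, 2) - 1
N = C(3, 2) - 1
C(3, 2) = 3
N = 3 - 1 = 2

2


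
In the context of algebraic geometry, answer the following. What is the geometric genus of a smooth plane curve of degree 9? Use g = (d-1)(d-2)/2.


Using the genus formula for smooth plane curves:
g = (d-1)(d-2)/2
g = (9-1)(9-2)/2
g = 8*7/2
g = 56/2 = 28

28


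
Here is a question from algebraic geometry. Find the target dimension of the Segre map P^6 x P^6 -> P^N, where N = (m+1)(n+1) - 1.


The Segre embedding maps P^m x P^n into P^N via
all products of coordinates from each factor.
N = (m+1)(n+1) - 1
N = (6+1)(6+1) - 1
N = 7*7 - 1
N = 49 - 1 = 48

48


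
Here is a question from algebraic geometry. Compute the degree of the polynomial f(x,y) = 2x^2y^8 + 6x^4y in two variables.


Examine each term for its total degree (sum of exponents).
  Term '2x^2y^8' has total degree 2+8 = 10.
  Term '6x^4y' has total degree 4+1 = 5.
The maximum total degree among all terms is 10.

10


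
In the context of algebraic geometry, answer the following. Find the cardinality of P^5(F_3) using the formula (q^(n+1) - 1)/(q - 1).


P^5(F_3) has (q^(n+1) - 1)/(q - 1) points.
= 3^5 + 3^4 + 3^3 + 3^2 + 3^1 + 3^0
= 243 + 81 + 27 + 9 + 3 + 1
= 364

364


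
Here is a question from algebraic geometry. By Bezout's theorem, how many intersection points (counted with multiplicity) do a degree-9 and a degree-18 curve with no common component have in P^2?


Bezout's theorem states the intersection count equals the product of degrees.
Intersection count = 9 * 18 = 162

162


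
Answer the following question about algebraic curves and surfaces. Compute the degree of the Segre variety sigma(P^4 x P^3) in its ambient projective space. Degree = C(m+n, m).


The degree of the Segre variety P^4 x P^3 is C(m+n, m).
= C(7, 4)
= 35

35


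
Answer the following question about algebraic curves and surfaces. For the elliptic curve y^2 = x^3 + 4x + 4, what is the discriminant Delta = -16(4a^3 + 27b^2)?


Compute each component:
4a^3 = 4*4^3 = 4*64 = 256
27b^2 = 27*4^2 = 27*16 = 432
4a^3 + 27b^2 = 256 + 432 = 688
Delta = -16*688 = -11008

-11008


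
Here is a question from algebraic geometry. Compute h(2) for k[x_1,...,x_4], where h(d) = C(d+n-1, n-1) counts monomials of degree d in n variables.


The Hilbert function for the polynomial ring in 4 variables is:
h(d) = C(d+n-1, n-1)
h(2) = C(2+4-1, 4-1) = C(5, 3)
= 5! / (3! * 2!)
= 10

10


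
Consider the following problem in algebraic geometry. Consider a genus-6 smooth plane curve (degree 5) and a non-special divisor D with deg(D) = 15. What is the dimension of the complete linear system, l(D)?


First, compute the genus of a smooth plane curve of degree 5:
g = (d-1)(d-2)/2 = (5-1)(5-2)/2 = 6
For a non-special divisor D (i.e., h^1(D) = 0), Riemann-Roch gives:
l(D) = deg(D) - g + 1
Since deg(D) = 15 >= 2g - 1 = 11, D is non-special.
l(D) = 15 - 6 + 1 = 10

10


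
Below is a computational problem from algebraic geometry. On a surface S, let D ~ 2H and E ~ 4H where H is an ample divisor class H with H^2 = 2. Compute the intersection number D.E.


Using bilinearity of the intersection pairing on a surface S:
(aH).(bH) = ab * (H.H)
We have H^2 = 2.
D.E = (2H).(4H) = 2*4*2
= 8*2
= 16

16


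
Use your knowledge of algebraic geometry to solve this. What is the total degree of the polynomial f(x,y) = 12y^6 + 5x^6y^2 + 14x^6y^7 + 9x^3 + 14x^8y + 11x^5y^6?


Examine each term for its total degree (sum of exponents).
  Term '12y^6' has total degree 0+6 = 6.
  Term '5x^6y^2' has total degree 6+2 = 8.
  Term '14x^6y^7' has total degree 6+7 = 13.
  Term '9x^3' has total degree 3+0 = 3.
  Term '14x^8y' has total degree 8+1 = 9.
  Term '11x^5y^6' has total degree 5+6 = 11.
The maximum total degree among all terms is 13.

13


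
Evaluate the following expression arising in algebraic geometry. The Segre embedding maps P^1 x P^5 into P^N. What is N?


The Segre embedding maps P^m x P^n into P^N via
all products of coordinates from each factor.
N = (m+1)(n+1) - 1
N = (1+1)(5+1) - 1
N = 2*6 - 1
N = 12 - 1 = 11

11


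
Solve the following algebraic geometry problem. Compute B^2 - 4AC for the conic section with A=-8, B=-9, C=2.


The discriminant of a conic Ax^2 + Bxy + Cy^2 + ... = 0 is B^2 - 4AC.
B^2 = (-9)^2 = 81
4AC = 4*(-8)*2 = -64
Discriminant = 81 + 64 = 145

145


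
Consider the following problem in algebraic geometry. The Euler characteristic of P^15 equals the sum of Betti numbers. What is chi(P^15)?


The complex projective space P^15 has one cell in each even real dimension 0, 2, ..., 30.
The cohomology groups are H^{2k}(P^15) = Z for k = 0,...,15, and 0 otherwise.
Euler characteristic = sum of Betti numbers = 1 per even-dimensional cohomology group.
chi(P^15) = 15 + 1 = 16

16


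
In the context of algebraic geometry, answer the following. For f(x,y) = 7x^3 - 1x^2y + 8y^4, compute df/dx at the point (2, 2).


df/dx = 3*7*x^2 + 2*(-1)*x^1*y
At (2,2): 3*7*2^2 + 2*(-1)*2^1*2
= 84 - 8
= 76

76


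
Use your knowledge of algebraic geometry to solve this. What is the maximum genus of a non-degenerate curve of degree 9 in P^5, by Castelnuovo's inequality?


Castelnuovo's bound: write d - 1 = m(r-1) + epsilon with 0 <= epsilon < r-1.
d - 1 = 9 - 1 = 8
r - 1 = 5 - 1 = 4
8 = 2*4 + 0, so m = 2, epsilon = 0
pi(d, r) = m(m-1)(r-1)/2 + m*epsilon
= 2*1*4/2 + 2*0
= 8/2 + 0
= 4 + 0 = 4

4


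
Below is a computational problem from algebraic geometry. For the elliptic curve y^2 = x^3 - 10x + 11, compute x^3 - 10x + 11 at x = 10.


Compute x^3 - 10x + 11 at x = 10:
x^3 = 10^3 = 1000
(-10)*x = (-10)*10 = -100
Sum: 1000 - 100 + 11 = 911

911


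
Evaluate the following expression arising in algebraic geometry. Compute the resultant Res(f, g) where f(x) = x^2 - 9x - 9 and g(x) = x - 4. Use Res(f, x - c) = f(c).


For Res(f, x - c), we evaluate f at x = c.
f(4) = 4^2 - 9*4 - 9
= 16 - 36 - 9
= -20 - 9 = -29
Res(f, g) = -29

-29


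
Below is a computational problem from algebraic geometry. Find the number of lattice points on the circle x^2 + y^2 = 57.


Systematically check integer values of x where x^2 <= 57.
For each valid x, check if 57 - x^2 is a perfect square.
Total integer solutions found: 0

0


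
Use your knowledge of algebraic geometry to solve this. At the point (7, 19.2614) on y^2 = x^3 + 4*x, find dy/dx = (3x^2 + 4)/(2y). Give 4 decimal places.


Using implicit differentiation of y^2 = x^3 + 4*x:
2y * dy/dx = 3x^2 + 4
dy/dx = (3x^2 + 4)/(2y)
Numerator: 3*7^2 + 4 = 151
Denominator: 2*19.2614 = 38.5228
dy/dx = 151/38.5228 = 3.9198

3.9198


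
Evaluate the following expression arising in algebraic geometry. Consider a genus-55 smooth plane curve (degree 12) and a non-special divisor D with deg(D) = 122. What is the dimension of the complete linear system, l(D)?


First, compute the genus of a smooth plane curve of degree 12:
g = (d-1)(d-2)/2 = (12-1)(12-2)/2 = 55
For a non-special divisor D (i.e., h^1(D) = 0), Riemann-Roch gives:
l(D) = deg(D) - g + 1
Since deg(D) = 122 >= 2g - 1 = 109, D is non-special.
l(D) = 122 - 55 + 1 = 68

68


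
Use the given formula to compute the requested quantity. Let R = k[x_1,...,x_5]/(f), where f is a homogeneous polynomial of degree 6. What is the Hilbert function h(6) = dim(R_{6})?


For R = k[x_1,...,x_n]/(f) with f homogeneous of degree e:
The Hilbert series is (1 - t^e)/(1 - t)^n.
So h(d) = C(d+n-1, n-1) - C(d-e+n-1, n-1) for d >= e.
With n=5, e=6, d=6:
C(6+5-1, 5-1) = C(10, 4) = 210
C(6-6+5-1, 5-1) = C(4, 4) = 1
h(6) = 210 - 1 = 209

209


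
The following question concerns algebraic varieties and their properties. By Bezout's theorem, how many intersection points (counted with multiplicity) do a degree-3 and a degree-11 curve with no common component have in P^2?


Bezout's theorem states the intersection count equals the product of degrees.
Intersection count = 3 * 11 = 33

33


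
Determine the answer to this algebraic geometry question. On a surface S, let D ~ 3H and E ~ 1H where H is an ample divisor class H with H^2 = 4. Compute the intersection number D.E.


Using bilinearity of the intersection pairing on a surface S:
(aH).(bH) = ab * (H.H)
We have H^2 = 4.
D.E = (3H).(1H) = 3*1*4
= 3*4
= 12

12


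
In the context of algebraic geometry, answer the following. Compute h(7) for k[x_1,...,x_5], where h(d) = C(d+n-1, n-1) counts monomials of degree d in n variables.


The Hilbert function for the polynomial ring in 5 variables is:
h(d) = C(d+n-1, n-1)
h(7) = C(7+5-1, 5-1) = C(11, 4)
= 11! / (4! * 7!)
= 330

330


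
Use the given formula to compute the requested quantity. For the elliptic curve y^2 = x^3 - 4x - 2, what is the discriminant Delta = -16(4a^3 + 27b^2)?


Compute each component:
4a^3 = 4*(-4)^3 = 4*(-64) = -256
27b^2 = 27*(-2)^2 = 27*4 = 108
4a^3 + 27b^2 = -256 + 108 = -148
Delta = -16*(-148) = 2368

2368


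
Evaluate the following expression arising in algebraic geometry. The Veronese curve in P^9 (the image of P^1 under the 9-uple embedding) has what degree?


The rational normal curve in P^9 is the image of P^1 under the 9-uple Veronese.
A general hyperplane in P^9 pulls back to a degree-9 form on P^1, which has 9 zeros,
so the curve meets a general hyperplane in 9 points. Degree = 9.

9


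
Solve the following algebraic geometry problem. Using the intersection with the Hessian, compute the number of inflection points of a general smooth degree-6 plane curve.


For a general smooth plane curve C of degree d, the inflection points are
the intersection of C with its Hessian curve, which has degree 3(d-2).
By Bezout, the total intersection number is d * 3(d-2) = 6 * 12 = 72.
For a general curve every flex is ordinary, so each contributes
multiplicity 1 to C·Hess(C), and the number of distinct inflection
points is 3d(d-2).
Inflection points = 3*6*(6-2) = 3*6*4 = 72

72


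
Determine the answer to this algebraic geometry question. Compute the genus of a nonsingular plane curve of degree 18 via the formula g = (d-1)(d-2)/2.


Using the genus formula for smooth plane curves:
g = (d-1)(d-2)/2
g = (18-1)(18-2)/2
g = 17*16/2
g = 272/2 = 136

136


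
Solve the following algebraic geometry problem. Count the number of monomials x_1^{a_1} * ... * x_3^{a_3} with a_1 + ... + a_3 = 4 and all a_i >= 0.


The number of degree-4 monomials in 3 variables is C(d+n-1, n-1).
= C(4+3-1, 3-1) = C(6, 2)
= 15

15


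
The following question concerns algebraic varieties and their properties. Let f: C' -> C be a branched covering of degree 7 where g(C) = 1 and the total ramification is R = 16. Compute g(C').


Riemann-Hurwitz formula: 2g' - 2 = d(2g - 2) + R
Given: d = 7, g = 1, R = 16
2g' - 2 = 7*(2*1 - 2) + 16
2g' - 2 = 7*0 + 16
2g' - 2 = 0 + 16 = 16
2g' = 18
g' = 9

9
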